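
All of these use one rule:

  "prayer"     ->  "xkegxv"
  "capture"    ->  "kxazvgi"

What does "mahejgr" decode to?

ladybug

The output letters match the input read backwards, each shifted +6: prayer reversed is reyarp. Two steps: reverse the string, then apply a Caesar shift of +6.
Reversing it on mahejgr: shift back: m−6=g, a−6=u, h−6=b, e−6=y, j−6=d, g−6=a, r−6=l → gubydal; then reverse → ladybug.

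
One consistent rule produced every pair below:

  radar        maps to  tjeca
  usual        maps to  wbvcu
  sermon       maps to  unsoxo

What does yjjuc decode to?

Shifts by position in radar: pos 0: r→t (+2), pos 1: a→j (+9), pos 2: d→e (+1), pos 3: a→c (+2), pos 4: r→a (+9) — repeating every 3. A repeating key of period 3 is used — shifts +2, +9, +1 over and over.
Reversing it on yjjuc: y−2=w, j−9=a, j−1=i, u−2=s, c−9=t.

waist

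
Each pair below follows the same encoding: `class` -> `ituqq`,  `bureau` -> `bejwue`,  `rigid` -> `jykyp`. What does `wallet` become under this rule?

c(2)→i(8) and l(11)→t(19) fit y≡7x+20 (mod 26); the inverse of 7 mod 26 is 15. Each letter's alphabet position (a=0..z=25) is mapped through 7·x+20 mod 26 — an affine cipher.
On wallet: w(22)→7·22+20≡18=s; a(0)→7·0+20≡20=u; l(11)→7·11+20≡19=t; l(11)→7·11+20≡19=t; e(4)→7·4+20≡22=w; t(19)→7·19+20≡23=x (all mod 26).

suttwx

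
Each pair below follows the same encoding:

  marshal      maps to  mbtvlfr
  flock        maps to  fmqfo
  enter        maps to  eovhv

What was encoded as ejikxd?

In marshal: m→m is +0, a→b is +1, r→t is +2, s→v is +3 — the shift increases by 1 each position. Letter i (0-indexed) is shifted by i+0, so successive shifts are 0, 1, 2, ….
Decoding ejikxd: e−0=e, j−1=i, i−2=g, k−3=h, x−4=t, d−5=y.

eighty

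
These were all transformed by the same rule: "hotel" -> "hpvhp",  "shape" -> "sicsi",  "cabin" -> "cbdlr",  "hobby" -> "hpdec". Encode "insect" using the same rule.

iouhgy

In hotel: h→h is +0, o→p is +1, t→v is +2, e→h is +3 — the shift increases by 1 each position. Each letter shifts forward by its position index (0, 1, 2, …) — the shift grows by one for each successive letter.
Applying it to insect: i+0=i, n+1=o, s+2=u, e+3=h, c+4=g, t+5=y.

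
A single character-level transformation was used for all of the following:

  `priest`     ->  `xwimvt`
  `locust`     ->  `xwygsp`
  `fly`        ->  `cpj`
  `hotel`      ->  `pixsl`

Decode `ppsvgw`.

The output letters match the input read backwards, each shifted +4: priest reversed is tseirp. The word is reversed, then every letter is shifted forward by 4.
Decoding ppsvgw: shift back: p−4=l, p−4=l, s−4=o, v−4=r, g−4=c, w−4=s → llorcs; then reverse → scroll.

scroll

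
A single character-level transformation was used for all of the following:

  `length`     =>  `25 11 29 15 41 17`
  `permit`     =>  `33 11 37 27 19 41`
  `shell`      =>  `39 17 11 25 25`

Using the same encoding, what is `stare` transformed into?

39 41 3 37 11

With a=1..z=26, the number is 2·pos + 1.
Applying it to stare: s=19→39, t=20→41, a=1→3, r=18→37, e=5→11.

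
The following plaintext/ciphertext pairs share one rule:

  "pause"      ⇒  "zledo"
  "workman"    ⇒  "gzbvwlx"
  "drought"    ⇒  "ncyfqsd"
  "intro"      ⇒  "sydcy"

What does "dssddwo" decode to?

A repeating key of period 2 is used — shifts +10, +11 over and over.
Decoding dssddwo: d−10=t, s−11=h, s−10=i, d−11=s, d−10=t, w−11=l, o−10=e.

thistle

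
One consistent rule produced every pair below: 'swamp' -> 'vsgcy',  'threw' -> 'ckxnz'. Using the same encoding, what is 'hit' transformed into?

zon

The output letters match the input read backwards, each shifted +6: swamp reversed is pmaws. The word is reversed, then every letter is shifted forward by 6.
Applying it to hit: reverse → tih; then shift: t+6=z, i+6=o, h+6=n.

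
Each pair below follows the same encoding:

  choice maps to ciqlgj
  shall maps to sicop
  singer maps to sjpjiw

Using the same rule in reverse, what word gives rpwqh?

Each letter shifts forward by its position index (0, 1, 2, …) — the shift grows by one for each successive letter.
Decoding rpwqh: r−0=r, p−1=o, w−2=u, q−3=n, h−4=d.

round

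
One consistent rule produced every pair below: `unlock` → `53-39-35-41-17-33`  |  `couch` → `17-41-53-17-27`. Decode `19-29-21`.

die

u(#21)→53 and n(#14)→39: differences scale by 2, so n = 2·pos + 11. Each letter becomes 2×(its alphabet position, a=1..z=26) + 11.
Reversing it on 19-29-21: 19→(19−11)÷2=4=d, 29→(29−11)÷2=9=i, 21→(21−11)÷2=5=e.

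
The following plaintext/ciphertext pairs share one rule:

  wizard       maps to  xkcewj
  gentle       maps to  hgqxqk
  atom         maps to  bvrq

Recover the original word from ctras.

Each letter shifts forward by (position + 1), i.e. 1, 2, 3, … — the shift grows by one for each successive letter.
Decoding ctras: c−1=b, t−2=r, r−3=o, a−4=w, s−5=n.

brown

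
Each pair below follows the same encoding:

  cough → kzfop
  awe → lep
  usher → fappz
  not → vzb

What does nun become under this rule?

vfv

Two shifts are in play — +11 for a/e/i/o/u, +8 for every other letter.
For nun: n(cons)+8=v, u(vowel)+11=f, n(cons)+8=v.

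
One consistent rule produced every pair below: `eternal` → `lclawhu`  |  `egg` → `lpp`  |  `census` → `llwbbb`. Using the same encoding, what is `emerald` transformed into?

lvlahum

The shift depends on letter class: consonant t→c is +9, but vowel e→l is +7. Two shifts are in play — +7 for a/e/i/o/u, +9 for every other letter.
On emerald: e(vowel)+7=l, m(cons)+9=v, e(vowel)+7=l, r(cons)+9=a, a(vowel)+7=h, l(cons)+9=u, d(cons)+9=m.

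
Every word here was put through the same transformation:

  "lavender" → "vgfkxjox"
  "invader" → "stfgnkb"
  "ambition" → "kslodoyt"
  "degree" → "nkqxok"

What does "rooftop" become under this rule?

Shifts by position in lavender: pos 0: l→v (+10), pos 1: a→g (+6), pos 2: v→f (+10), pos 3: e→k (+6) — repeating every 2. It's a Vigenère-style cipher with numeric key [10,6]: position i shifts by key[i mod 2].
On rooftop: r+10=b, o+6=u, o+10=y, f+6=l, t+10=d, o+6=u, p+10=z.

buylduz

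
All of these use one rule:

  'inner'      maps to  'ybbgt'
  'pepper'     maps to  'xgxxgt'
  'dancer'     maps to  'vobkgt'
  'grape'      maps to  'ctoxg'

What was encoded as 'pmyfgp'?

toilet

i(8)→y(24) and n(13)→b(1) fit y≡11x+14 (mod 26); the inverse of 11 mod 26 is 19. This is an affine cipher: with a=0,…,z=25, each position x becomes (11x+14) mod 26.
Undoing it on pmyfgp: p(15)→19·(15−14)≡19=t; m(12)→19·(12−14)≡14=o; y(24)→19·(24−14)≡8=i; f(5)→19·(5−14)≡11=l; g(6)→19·(6−14)≡4=e; p(15)→19·(15−14)≡19=t (all mod 26).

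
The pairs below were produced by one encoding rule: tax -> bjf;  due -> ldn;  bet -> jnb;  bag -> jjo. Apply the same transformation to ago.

Vowels shift forward by 9 and consonants shift forward by 8.
For ago: a(vowel)+9=j, g(cons)+8=o, o(vowel)+9=x.

jox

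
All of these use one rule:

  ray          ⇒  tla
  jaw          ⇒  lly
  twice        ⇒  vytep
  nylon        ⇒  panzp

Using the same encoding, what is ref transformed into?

The shift depends on letter class: consonant r→t is +2, but vowel a→l is +11. Two shifts are in play — +11 for a/e/i/o/u, +2 for every other letter.
Applying it to ref: r(cons)+2=t, e(vowel)+11=p, f(cons)+2=h.

tph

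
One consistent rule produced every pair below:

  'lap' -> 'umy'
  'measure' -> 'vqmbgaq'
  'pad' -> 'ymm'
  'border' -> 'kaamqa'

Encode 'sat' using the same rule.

bmc

Two shifts are in play — +12 for a/e/i/o/u, +9 for every other letter.
For sat: s(cons)+9=b, a(vowel)+12=m, t(cons)+9=c.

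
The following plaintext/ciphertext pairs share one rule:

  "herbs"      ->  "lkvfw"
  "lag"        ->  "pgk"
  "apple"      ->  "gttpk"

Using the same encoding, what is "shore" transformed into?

wluvk

The shift depends on letter class: consonant h→l is +4, but vowel e→k is +6. Vowels shift forward by 6 and consonants shift forward by 4.
On shore: s(cons)+4=w, h(cons)+4=l, o(vowel)+6=u, r(cons)+4=v, e(vowel)+6=k.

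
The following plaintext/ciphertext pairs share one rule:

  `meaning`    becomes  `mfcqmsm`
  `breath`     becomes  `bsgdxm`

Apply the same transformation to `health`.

hfcoxm

In meaning: m→m is +0, e→f is +1, a→c is +2, n→q is +3 — the shift increases by 1 each position. Each letter shifts forward by its position index (0, 1, 2, …) — the shift grows by one for each successive letter.
On health: h+0=h, e+1=f, a+2=c, l+3=o, t+4=x, h+5=m.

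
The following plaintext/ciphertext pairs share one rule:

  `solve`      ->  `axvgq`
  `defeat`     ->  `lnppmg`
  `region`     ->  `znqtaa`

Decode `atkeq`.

The shift increases by 1 at each position, starting from +8: 8, 9, 10, ….
Undoing it on atkeq: a−8=s, t−9=k, k−10=a, e−11=t, q−12=e.

skate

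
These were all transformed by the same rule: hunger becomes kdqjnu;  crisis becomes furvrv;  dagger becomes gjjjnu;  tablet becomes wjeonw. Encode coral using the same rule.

fxujo

Vowels shift forward by 9 and consonants shift forward by 3.
On coral: c(cons)+3=f, o(vowel)+9=x, r(cons)+3=u, a(vowel)+9=j, l(cons)+3=o.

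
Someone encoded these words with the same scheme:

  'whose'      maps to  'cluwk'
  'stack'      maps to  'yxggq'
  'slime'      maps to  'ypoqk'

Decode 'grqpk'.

ankle

Shifts by position in whose: pos 0: w→c (+6), pos 1: h→l (+4), pos 2: o→u (+6), pos 3: s→w (+4) — repeating every 2. It's a Vigenère-style cipher with numeric key [6,4]: position i shifts by key[i mod 2].
Decoding grqpk: g−6=a, r−4=n, q−6=k, p−4=l, k−6=e.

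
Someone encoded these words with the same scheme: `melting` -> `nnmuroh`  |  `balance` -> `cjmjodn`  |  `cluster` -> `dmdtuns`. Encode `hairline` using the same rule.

ijrsmron

The shift depends on letter class: consonant m→n is +1, but vowel e→n is +9. Two shifts are in play — +9 for a/e/i/o/u, +1 for every other letter.
On hairline: h(cons)+1=i, a(vowel)+9=j, i(vowel)+9=r, r(cons)+1=s, l(cons)+1=m, i(vowel)+9=r, n(cons)+1=o, e(vowel)+9=n.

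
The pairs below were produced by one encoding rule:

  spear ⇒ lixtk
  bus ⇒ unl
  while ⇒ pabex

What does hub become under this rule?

It's a constant shift of +19 (ROT19).
On hub: h+19=a, u+19=n, b+19=u.

anu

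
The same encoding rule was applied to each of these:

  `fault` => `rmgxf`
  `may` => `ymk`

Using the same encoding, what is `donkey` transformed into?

It's a constant shift of +12 (ROT12).
For donkey: d+12=p, o+12=a, n+12=z, k+12=w, e+12=q, y+12=k.

pazwqk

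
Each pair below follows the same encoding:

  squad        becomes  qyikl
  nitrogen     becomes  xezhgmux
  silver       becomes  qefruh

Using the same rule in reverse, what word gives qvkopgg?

shampoo

Each letter's alphabet position (a=0..z=25) is mapped through 9·x+10 mod 26 — an affine cipher.
Reversing it on qvkopgg: q(16)→3·(16−10)≡18=s; v(21)→3·(21−10)≡7=h; k(10)→3·(10−10)≡0=a; o(14)→3·(14−10)≡12=m; p(15)→3·(15−10)≡15=p; g(6)→3·(6−10)≡14=o; g(6)→3·(6−10)≡14=o (all mod 26).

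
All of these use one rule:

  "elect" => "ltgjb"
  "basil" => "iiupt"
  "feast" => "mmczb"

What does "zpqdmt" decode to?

Shifts by position in elect: pos 0: e→l (+7), pos 1: l→t (+8), pos 2: e→g (+2), pos 3: c→j (+7), pos 4: t→b (+8) — repeating every 3. A repeating key of period 3 is used — shifts +7, +8, +2 over and over.
Undoing it on zpqdmt: z−7=s, p−8=h, q−2=o, d−7=w, m−8=e, t−2=r.

shower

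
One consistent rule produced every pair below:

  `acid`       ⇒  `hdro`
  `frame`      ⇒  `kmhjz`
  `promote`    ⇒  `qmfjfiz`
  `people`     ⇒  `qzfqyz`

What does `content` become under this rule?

dfuizui

a(0)→h(7) and c(2)→d(3) fit y≡11x+7 (mod 26); the inverse of 11 mod 26 is 19. Each letter's alphabet position (a=0..z=25) is mapped through 11·x+7 mod 26 — an affine cipher.
Applying it to content: c(2)→11·2+7≡3=d; o(14)→11·14+7≡5=f; n(13)→11·13+7≡20=u; t(19)→11·19+7≡8=i; e(4)→11·4+7≡25=z; n(13)→11·13+7≡20=u; t(19)→11·19+7≡8=i (all mod 26).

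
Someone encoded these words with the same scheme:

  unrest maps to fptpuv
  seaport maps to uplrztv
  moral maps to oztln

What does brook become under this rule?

The rule splits by letter class: vowels +11, consonants +2.
Applying it to brook: b(cons)+2=d, r(cons)+2=t, o(vowel)+11=z, o(vowel)+11=z, k(cons)+2=m.

dtzzm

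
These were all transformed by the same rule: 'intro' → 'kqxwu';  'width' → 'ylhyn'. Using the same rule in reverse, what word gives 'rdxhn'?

patch

In intro: i→k is +2, n→q is +3, t→x is +4, r→w is +5 — the shift increases by 1 each position. Letter i (0-indexed) is shifted by i+2, so successive shifts are 2, 3, 4, ….
Decoding rdxhn: r−2=p, d−3=a, x−4=t, h−5=c, n−6=h.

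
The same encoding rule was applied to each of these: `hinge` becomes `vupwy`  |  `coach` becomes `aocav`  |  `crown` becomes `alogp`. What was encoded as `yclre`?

early

h(7)→v(21) and i(8)→u(20) fit y≡25x+2 (mod 26); the inverse of 25 mod 26 is 25. Treating letters as 0–25, the rule is x ↦ 25x + 2 (mod 26).
Decoding yclre: y(24)→25·(24−2)≡4=e; c(2)→25·(2−2)≡0=a; l(11)→25·(11−2)≡17=r; r(17)→25·(17−2)≡11=l; e(4)→25·(4−2)≡24=y (all mod 26).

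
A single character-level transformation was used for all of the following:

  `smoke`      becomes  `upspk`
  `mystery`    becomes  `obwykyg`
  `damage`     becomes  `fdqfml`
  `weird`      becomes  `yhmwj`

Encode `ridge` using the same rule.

tlhlk

In smoke: s→u is +2, m→p is +3, o→s is +4, k→p is +5 — the shift increases by 1 each position. Each letter shifts forward by (position + 2), i.e. 2, 3, 4, … — the shift grows by one for each successive letter.
For ridge: r+2=t, i+3=l, d+4=h, g+5=l, e+6=k.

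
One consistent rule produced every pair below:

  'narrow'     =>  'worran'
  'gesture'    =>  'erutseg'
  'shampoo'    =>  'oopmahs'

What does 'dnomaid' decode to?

The output letters match the input read backwards: narrow reversed is worran. The word is simply reversed.
Reversing it on dnomaid: then reverse → diamond.

diamond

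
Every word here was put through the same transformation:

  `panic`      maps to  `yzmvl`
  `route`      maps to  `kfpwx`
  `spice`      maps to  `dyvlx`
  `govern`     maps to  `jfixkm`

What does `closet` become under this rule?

lafdxw

p(15)→y(24) and a(0)→z(25) fit y≡19x+25 (mod 26); the inverse of 19 mod 26 is 11. Treating letters as 0–25, the rule is x ↦ 19x + 25 (mod 26).
For closet: c(2)→19·2+25≡11=l; l(11)→19·11+25≡0=a; o(14)→19·14+25≡5=f; s(18)→19·18+25≡3=d; e(4)→19·4+25≡23=x; t(19)→19·19+25≡22=w (all mod 26).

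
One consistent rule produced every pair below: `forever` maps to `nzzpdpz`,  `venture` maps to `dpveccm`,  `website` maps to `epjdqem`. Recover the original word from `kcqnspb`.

cricket

It's a Vigenère-style cipher with numeric key [8,11]: position i shifts by key[i mod 2].
Undoing it on kcqnspb: k−8=c, c−11=r, q−8=i, n−11=c, s−8=k, p−11=e, b−8=t.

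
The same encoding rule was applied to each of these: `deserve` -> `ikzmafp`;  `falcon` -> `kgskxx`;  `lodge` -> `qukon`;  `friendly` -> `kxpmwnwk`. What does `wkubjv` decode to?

In deserve: d→i is +5, e→k is +6, s→z is +7, e→m is +8 — the shift increases by 1 each position. The shift increases by 1 at each position, starting from +5: 5, 6, 7, ….
Reversing it on wkubjv: w−5=r, k−6=e, u−7=n, b−8=t, j−9=a, v−10=l.

rental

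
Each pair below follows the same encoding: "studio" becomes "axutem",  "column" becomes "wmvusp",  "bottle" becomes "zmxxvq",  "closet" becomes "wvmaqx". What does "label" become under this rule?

vczqv

s(18)→a(0) and t(19)→x(23) fit y≡23x+2 (mod 26); the inverse of 23 mod 26 is 17. Treating letters as 0–25, the rule is x ↦ 23x + 2 (mod 26).
For label: l(11)→23·11+2≡21=v; a(0)→23·0+2≡2=c; b(1)→23·1+2≡25=z; e(4)→23·4+2≡16=q; l(11)→23·11+2≡21=v (all mod 26).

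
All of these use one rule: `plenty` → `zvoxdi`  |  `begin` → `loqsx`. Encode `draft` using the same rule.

nbkpd

It's a constant shift of +10 (ROT10).
On draft: d+10=n, r+10=b, a+10=k, f+10=p, t+10=d.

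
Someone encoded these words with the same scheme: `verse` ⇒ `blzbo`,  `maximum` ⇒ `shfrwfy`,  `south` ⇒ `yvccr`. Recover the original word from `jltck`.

Each letter shifts forward by (position + 6), i.e. 6, 7, 8, … — the shift grows by one for each successive letter.
Undoing it on jltck: j−6=d, l−7=e, t−8=l, c−9=t, k−10=a.

delta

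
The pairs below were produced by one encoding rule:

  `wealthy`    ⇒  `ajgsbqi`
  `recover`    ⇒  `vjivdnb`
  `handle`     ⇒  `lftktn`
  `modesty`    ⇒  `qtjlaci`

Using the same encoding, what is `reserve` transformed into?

vjylzeo

The shift increases by 1 at each position, starting from +4: 4, 5, 6, ….
Applying it to reserve: r+4=v, e+5=j, s+6=y, e+7=l, r+8=z, v+9=e, e+10=o.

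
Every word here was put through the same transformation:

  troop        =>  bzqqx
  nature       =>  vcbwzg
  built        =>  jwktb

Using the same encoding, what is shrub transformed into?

Two shifts are in play — +2 for a/e/i/o/u, +8 for every other letter.
Applying it to shrub: s(cons)+8=a, h(cons)+8=p, r(cons)+8=z, u(vowel)+2=w, b(cons)+8=j.

apzwj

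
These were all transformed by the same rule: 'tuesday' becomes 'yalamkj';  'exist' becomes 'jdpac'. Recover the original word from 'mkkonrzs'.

Each letter shifts forward by (position + 5), i.e. 5, 6, 7, … — the shift grows by one for each successive letter.
Undoing it on mkkonrzs: m−5=h, k−6=e, k−7=d, o−8=g, n−9=e, r−10=h, z−11=o, s−12=g.

hedgehog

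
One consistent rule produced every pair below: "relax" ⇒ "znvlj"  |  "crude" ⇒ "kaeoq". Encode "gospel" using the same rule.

In relax: r→z is +8, e→n is +9, l→v is +10, a→l is +11 — the shift increases by 1 each position. Each letter shifts forward by (position + 8), i.e. 8, 9, 10, … — the shift grows by one for each successive letter.
On gospel: g+8=o, o+9=x, s+10=c, p+11=a, e+12=q, l+13=y.

oxcaqy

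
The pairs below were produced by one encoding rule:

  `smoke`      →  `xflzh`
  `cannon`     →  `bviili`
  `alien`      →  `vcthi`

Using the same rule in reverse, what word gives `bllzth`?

Treating letters as 0–25, the rule is x ↦ 3x + 21 (mod 26).
Undoing it on bllzth: b(1)→9·(1−21)≡2=c; l(11)→9·(11−21)≡14=o; l(11)→9·(11−21)≡14=o; z(25)→9·(25−21)≡10=k; t(19)→9·(19−21)≡8=i; h(7)→9·(7−21)≡4=e (all mod 26).

cookie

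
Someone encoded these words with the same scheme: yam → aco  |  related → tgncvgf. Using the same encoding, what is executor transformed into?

Compare letters: y→a is +2, a→c is +2, m→o is +2 — a constant shift. This is a Caesar cipher with shift 2.
For executor: e+2=g, x+2=z, e+2=g, c+2=e, u+2=w, t+2=v, o+2=q, r+2=t.

gzgewvqt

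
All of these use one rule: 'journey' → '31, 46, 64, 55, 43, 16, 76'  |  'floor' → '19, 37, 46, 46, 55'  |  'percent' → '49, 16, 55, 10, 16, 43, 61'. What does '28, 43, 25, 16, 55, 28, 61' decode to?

j(#10)→31 and o(#15)→46: differences scale by 3, so n = 3·pos + 1. Each letter becomes 3×(its alphabet position, a=1..z=26) + 1.
Undoing it on 28, 43, 25, 16, 55, 28, 61: 28→(28−1)÷3=9=i, 43→(43−1)÷3=14=n, 25→(25−1)÷3=8=h, 16→(16−1)÷3=5=e, 55→(55−1)÷3=18=r, 28→(28−1)÷3=9=i, 61→(61−1)÷3=20=t.

inherit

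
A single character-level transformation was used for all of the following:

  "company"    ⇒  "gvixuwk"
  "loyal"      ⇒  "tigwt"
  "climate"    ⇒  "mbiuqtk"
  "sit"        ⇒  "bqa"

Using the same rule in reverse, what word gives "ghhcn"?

The output letters match the input read backwards, each shifted +8: company reversed is ynapmoc. The word is reversed, then every letter is shifted forward by 8.
Decoding ghhcn: shift back: g−8=y, h−8=z, h−8=z, c−8=u, n−8=f → yzzuf; then reverse → fuzzy.

fuzzy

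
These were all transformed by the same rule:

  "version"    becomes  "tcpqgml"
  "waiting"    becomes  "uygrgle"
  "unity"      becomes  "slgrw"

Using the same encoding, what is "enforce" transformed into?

cldmpac

Each letter is shifted forward by 24 in the alphabet (a Caesar shift of +24).
Applying it to enforce: e+24=c, n+24=l, f+24=d, o+24=m, r+24=p, c+24=a, e+24=c.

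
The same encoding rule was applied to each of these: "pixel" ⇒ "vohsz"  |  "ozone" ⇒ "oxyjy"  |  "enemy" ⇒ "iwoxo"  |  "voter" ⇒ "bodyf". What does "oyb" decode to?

The output letters match the input read backwards, each shifted +10: pixel reversed is lexip. Two steps: reverse the string, then apply a Caesar shift of +10.
Reversing it on oyb: shift back: o−10=e, y−10=o, b−10=r → eor; then reverse → roe.

roe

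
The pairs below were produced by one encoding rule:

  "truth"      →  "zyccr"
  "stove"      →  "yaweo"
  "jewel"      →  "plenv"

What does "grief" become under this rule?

myqnp

In truth: t→z is +6, r→y is +7, u→c is +8, t→c is +9 — the shift increases by 1 each position. Letter i (0-indexed) is shifted by i+6, so successive shifts are 6, 7, 8, ….
For grief: g+6=m, r+7=y, i+8=q, e+9=n, f+10=p.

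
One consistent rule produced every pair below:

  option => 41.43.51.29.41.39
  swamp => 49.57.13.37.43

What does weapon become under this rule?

o(#15)→41 and p(#16)→43: differences scale by 2, so n = 2·pos + 11. Each letter becomes 2×(its alphabet position, a=1..z=26) + 11.
Applying it to weapon: w=23→57, e=5→21, a=1→13, p=16→43, o=15→41, n=14→39.

57.21.13.43.41.39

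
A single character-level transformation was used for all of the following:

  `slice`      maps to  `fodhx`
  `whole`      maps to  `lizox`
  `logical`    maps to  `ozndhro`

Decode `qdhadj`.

Each letter's alphabet position (a=0..z=25) is mapped through 21·x+17 mod 26 — an affine cipher.
Decoding qdhadj: q(16)→5·(16−17)≡21=v; d(3)→5·(3−17)≡8=i; h(7)→5·(7−17)≡2=c; a(0)→5·(0−17)≡19=t; d(3)→5·(3−17)≡8=i; j(9)→5·(9−17)≡12=m (all mod 26).

victim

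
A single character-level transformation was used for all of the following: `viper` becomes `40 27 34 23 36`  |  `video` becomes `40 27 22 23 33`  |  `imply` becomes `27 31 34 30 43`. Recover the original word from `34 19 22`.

Letters become their 1-based position plus 18 (so a→19, b→20, …).
Decoding 34 19 22: 34→(34−18)÷1=16=p, 19→(19−18)÷1=1=a, 22→(22−18)÷1=4=d.

pad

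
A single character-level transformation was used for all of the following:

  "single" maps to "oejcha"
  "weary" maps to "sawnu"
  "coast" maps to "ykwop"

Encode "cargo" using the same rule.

ywnck

Compare letters: s→o is +22, i→e is +22, n→j is +22 — a constant shift. Every letter moves 22 places later in the alphabet, wrapping around z→a.
For cargo: c+22=y, a+22=w, r+22=n, g+22=c, o+22=k.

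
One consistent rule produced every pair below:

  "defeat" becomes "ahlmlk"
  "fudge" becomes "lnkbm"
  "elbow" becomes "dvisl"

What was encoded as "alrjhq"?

The output letters match the input read backwards, each shifted +7: defeat reversed is taefed. The word is reversed, then every letter is shifted forward by 7.
Decoding alrjhq: shift back: a−7=t, l−7=e, r−7=k, j−7=c, h−7=a, q−7=j → tekcaj; then reverse → jacket.

jacket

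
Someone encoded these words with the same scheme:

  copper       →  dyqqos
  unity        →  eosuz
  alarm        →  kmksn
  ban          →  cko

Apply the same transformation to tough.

The shift depends on letter class: consonant c→d is +1, but vowel o→y is +10. Two shifts are in play — +10 for a/e/i/o/u, +1 for every other letter.
For tough: t(cons)+1=u, o(vowel)+10=y, u(vowel)+10=e, g(cons)+1=h, h(cons)+1=i.

uyehi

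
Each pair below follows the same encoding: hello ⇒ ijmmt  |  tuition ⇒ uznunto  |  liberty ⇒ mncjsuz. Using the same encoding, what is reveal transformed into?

sjwjfm

The shift depends on letter class: consonant h→i is +1, but vowel e→j is +5. The rule splits by letter class: vowels +5, consonants +1.
Applying it to reveal: r(cons)+1=s, e(vowel)+5=j, v(cons)+1=w, e(vowel)+5=j, a(vowel)+5=f, l(cons)+1=m.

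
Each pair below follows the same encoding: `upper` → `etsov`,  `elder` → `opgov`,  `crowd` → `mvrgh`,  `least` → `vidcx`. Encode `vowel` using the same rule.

fszop

Shifts by position in upper: pos 0: u→e (+10), pos 1: p→t (+4), pos 2: p→s (+3), pos 3: e→o (+10), pos 4: r→v (+4) — repeating every 3. It's a Vigenère-style cipher with numeric key [10,4,3]: position i shifts by key[i mod 3].
Applying it to vowel: v+10=f, o+4=s, w+3=z, e+10=o, l+4=p.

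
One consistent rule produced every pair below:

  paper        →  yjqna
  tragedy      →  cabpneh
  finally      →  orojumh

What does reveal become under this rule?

anwnjm

Shifts by position in paper: pos 0: p→y (+9), pos 1: a→j (+9), pos 2: p→q (+1), pos 3: e→n (+9), pos 4: r→a (+9) — repeating every 3. A repeating key of period 3 is used — shifts +9, +9, +1 over and over.
For reveal: r+9=a, e+9=n, v+1=w, e+9=n, a+9=j, l+1=m.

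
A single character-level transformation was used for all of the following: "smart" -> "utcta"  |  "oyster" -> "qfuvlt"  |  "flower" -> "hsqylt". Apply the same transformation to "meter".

olvgy

The shifts repeat in a cycle of length 3: positions 0,1,… shift by +2, +7, +2, then the pattern repeats.
Applying it to meter: m+2=o, e+7=l, t+2=v, e+2=g, r+7=y.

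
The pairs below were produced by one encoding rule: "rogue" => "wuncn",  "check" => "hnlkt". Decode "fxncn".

argue

In rogue: r→w is +5, o→u is +6, g→n is +7, u→c is +8 — the shift increases by 1 each position. Letter i (0-indexed) is shifted by i+5, so successive shifts are 5, 6, 7, ….
Undoing it on fxncn: f−5=a, x−6=r, n−7=g, c−8=u, n−9=e.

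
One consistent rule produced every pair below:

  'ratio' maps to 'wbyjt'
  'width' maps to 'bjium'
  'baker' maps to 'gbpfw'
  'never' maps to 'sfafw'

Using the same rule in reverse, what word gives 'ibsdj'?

dance

Shifts by position in ratio: pos 0: r→w (+5), pos 1: a→b (+1), pos 2: t→y (+5), pos 3: i→j (+1) — repeating every 2. It's a Vigenère-style cipher with numeric key [5,1]: position i shifts by key[i mod 2].
Reversing it on ibsdj: i−5=d, b−1=a, s−5=n, d−1=c, j−5=e.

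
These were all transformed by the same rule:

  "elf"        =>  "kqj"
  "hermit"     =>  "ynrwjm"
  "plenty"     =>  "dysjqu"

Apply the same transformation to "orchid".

The output letters match the input read backwards, each shifted +5: elf reversed is fle. The word is reversed, then every letter is shifted forward by 5.
For orchid: reverse → dihcro; then shift: d+5=i, i+5=n, h+5=m, c+5=h, r+5=w, o+5=t.

inmhwt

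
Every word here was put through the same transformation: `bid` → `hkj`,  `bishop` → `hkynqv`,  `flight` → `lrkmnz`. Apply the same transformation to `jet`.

The shift depends on letter class: consonant b→h is +6, but vowel i→k is +2. Vowels shift forward by 2 and consonants shift forward by 6.
Applying it to jet: j(cons)+6=p, e(vowel)+2=g, t(cons)+6=z.

pgz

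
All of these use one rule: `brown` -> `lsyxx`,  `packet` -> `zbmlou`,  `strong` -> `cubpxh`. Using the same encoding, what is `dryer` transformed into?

nsifb

Shifts by position in brown: pos 0: b→l (+10), pos 1: r→s (+1), pos 2: o→y (+10), pos 3: w→x (+1) — repeating every 2. A repeating key of period 2 is used — shifts +10, +1 over and over.
Applying it to dryer: d+10=n, r+1=s, y+10=i, e+1=f, r+10=b.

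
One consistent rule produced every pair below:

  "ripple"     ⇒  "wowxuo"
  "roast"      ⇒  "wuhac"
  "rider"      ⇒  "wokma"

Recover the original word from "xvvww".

In ripple: r→w is +5, i→o is +6, p→w is +7, p→x is +8 — the shift increases by 1 each position. The shift increases by 1 at each position, starting from +5: 5, 6, 7, ….
Decoding xvvww: x−5=s, v−6=p, v−7=o, w−8=o, w−9=n.

spoon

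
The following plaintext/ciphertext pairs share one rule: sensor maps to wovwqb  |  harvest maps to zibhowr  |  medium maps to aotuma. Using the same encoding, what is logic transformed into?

s(18)→w(22) and e(4)→o(14) fit y≡21x+8 (mod 26); the inverse of 21 mod 26 is 5. Each letter's alphabet position (a=0..z=25) is mapped through 21·x+8 mod 26 — an affine cipher.
Applying it to logic: l(11)→21·11+8≡5=f; o(14)→21·14+8≡16=q; g(6)→21·6+8≡4=e; i(8)→21·8+8≡20=u; c(2)→21·2+8≡24=y (all mod 26).

fqeuy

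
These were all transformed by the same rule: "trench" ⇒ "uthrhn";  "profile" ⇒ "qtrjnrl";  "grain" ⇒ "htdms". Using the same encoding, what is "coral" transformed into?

dqueq

In trench: t→u is +1, r→t is +2, e→h is +3, n→r is +4 — the shift increases by 1 each position. Each letter shifts forward by (position + 1), i.e. 1, 2, 3, … — the shift grows by one for each successive letter.
On coral: c+1=d, o+2=q, r+3=u, a+4=e, l+5=q.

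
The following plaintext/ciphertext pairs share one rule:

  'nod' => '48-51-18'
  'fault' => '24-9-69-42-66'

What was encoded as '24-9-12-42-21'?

fable

The formula is n = 3×(alphabet index, a=1) + 6.
Undoing it on 24-9-12-42-21: 24→(24−6)÷3=6=f, 9→(9−6)÷3=1=a, 12→(12−6)÷3=2=b, 42→(42−6)÷3=12=l, 21→(21−6)÷3=5=e.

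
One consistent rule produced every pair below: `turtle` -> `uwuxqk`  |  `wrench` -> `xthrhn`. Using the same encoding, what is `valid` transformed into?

wcomi

In turtle: t→u is +1, u→w is +2, r→u is +3, t→x is +4 — the shift increases by 1 each position. Letter i (0-indexed) is shifted by i+1, so successive shifts are 1, 2, 3, ….
For valid: v+1=w, a+2=c, l+3=o, i+4=m, d+5=i.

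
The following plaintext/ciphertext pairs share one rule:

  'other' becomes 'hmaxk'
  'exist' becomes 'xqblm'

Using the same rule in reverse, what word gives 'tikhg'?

apron

Each letter is shifted forward by 19 in the alphabet (a Caesar shift of +19).
Undoing it on tikhg: t−19=a, i−19=p, k−19=r, h−19=o, g−19=n.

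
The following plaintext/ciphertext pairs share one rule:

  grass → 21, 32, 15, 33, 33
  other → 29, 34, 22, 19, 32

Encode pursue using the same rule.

g is letter #7 and maps to 21: an offset of 14. Letters become their 1-based position plus 14 (so a→15, b→16, …).
On pursue: p=16→30, u=21→35, r=18→32, s=19→33, u=21→35, e=5→19.

30, 35, 32, 33, 35, 19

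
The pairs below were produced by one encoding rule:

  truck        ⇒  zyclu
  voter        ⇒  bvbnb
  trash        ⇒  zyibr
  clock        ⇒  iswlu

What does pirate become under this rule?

vpzjdp

In truck: t→z is +6, r→y is +7, u→c is +8, c→l is +9 — the shift increases by 1 each position. The shift increases by 1 at each position, starting from +6: 6, 7, 8, ….
For pirate: p+6=v, i+7=p, r+8=z, a+9=j, t+10=d, e+11=p.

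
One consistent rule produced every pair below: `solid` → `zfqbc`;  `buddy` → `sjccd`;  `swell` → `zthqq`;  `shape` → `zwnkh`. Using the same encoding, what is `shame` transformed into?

zwnvh

s(18)→z(25) and o(14)→f(5) fit y≡5x+13 (mod 26); the inverse of 5 mod 26 is 21. Treating letters as 0–25, the rule is x ↦ 5x + 13 (mod 26).
On shame: s(18)→5·18+13≡25=z; h(7)→5·7+13≡22=w; a(0)→5·0+13≡13=n; m(12)→5·12+13≡21=v; e(4)→5·4+13≡7=h (all mod 26).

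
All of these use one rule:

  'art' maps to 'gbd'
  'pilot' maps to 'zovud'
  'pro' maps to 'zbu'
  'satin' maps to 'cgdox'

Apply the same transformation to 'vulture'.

favdabk

Vowels shift forward by 6 and consonants shift forward by 10.
Applying it to vulture: v(cons)+10=f, u(vowel)+6=a, l(cons)+10=v, t(cons)+10=d, u(vowel)+6=a, r(cons)+10=b, e(vowel)+6=k.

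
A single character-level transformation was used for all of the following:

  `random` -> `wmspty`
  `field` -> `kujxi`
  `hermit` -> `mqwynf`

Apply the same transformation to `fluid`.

Shifts by position in random: pos 0: r→w (+5), pos 1: a→m (+12), pos 2: n→s (+5), pos 3: d→p (+12) — repeating every 2. A repeating key of period 2 is used — shifts +5, +12 over and over.
For fluid: f+5=k, l+12=x, u+5=z, i+12=u, d+5=i.

kxzui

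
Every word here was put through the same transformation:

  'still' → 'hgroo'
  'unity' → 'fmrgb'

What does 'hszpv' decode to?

Letters are reflected about the middle of the alphabet (position → 25−position): Atbash.
Undoing it on hszpv: h↔s, s↔h, z↔a, p↔k, v↔e.

shake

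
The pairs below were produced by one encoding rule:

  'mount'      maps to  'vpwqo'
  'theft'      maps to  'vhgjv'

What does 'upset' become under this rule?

The output letters match the input read backwards, each shifted +2: mount reversed is tnuom. Two steps: reverse the string, then apply a Caesar shift of +2.
Applying it to upset: reverse → tespu; then shift: t+2=v, e+2=g, s+2=u, p+2=r, u+2=w.

vgurw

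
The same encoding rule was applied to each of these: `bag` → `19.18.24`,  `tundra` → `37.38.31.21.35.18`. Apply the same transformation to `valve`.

b is letter #2 and maps to 19: an offset of 17. The number is (letter's place in the alphabet, a=1) + 17.
For valve: v=22→39, a=1→18, l=12→29, v=22→39, e=5→22.

39.18.29.39.22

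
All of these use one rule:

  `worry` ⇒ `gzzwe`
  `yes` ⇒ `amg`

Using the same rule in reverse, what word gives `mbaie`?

waste

The output letters match the input read backwards, each shifted +8: worry reversed is yrrow. Two steps: reverse the string, then apply a Caesar shift of +8.
Reversing it on mbaie: shift back: m−8=e, b−8=t, a−8=s, i−8=a, e−8=w → etsaw; then reverse → waste.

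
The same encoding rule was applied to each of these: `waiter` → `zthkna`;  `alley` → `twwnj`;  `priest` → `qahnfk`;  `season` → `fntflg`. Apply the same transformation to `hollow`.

Each letter's alphabet position (a=0..z=25) is mapped through 5·x+19 mod 26 — an affine cipher.
For hollow: h(7)→5·7+19≡2=c; o(14)→5·14+19≡11=l; l(11)→5·11+19≡22=w; l(11)→5·11+19≡22=w; o(14)→5·14+19≡11=l; w(22)→5·22+19≡25=z (all mod 26).

clwwlz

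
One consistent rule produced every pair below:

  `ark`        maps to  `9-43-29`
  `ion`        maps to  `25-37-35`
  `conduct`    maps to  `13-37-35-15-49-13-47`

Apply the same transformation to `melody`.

a(#1)→9 and r(#18)→43: differences scale by 2, so n = 2·pos + 7. With a=1..z=26, the number is 2·pos + 7.
For melody: m=13→33, e=5→17, l=12→31, o=15→37, d=4→15, y=25→57.

33-17-31-37-15-57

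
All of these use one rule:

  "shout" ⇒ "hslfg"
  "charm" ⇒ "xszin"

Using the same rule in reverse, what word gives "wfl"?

duo

Each pair mirrors across the alphabet (s↔h, h↔s, o↔l): positions sum to 25. Letters are reflected about the middle of the alphabet (position → 25−position): Atbash.
Reversing it on wfl: w↔d, f↔u, l↔o.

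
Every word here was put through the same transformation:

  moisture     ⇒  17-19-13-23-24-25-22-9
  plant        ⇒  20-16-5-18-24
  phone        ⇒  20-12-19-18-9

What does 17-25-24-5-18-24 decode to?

m is letter #13 and maps to 17: an offset of 4. Each letter is replaced by its alphabet position (a=1..z=26) + 4.
Reversing it on 17-25-24-5-18-24: 17→(17−4)÷1=13=m, 25→(25−4)÷1=21=u, 24→(24−4)÷1=20=t, 5→(5−4)÷1=1=a, 18→(18−4)÷1=14=n, 24→(24−4)÷1=20=t.

mutant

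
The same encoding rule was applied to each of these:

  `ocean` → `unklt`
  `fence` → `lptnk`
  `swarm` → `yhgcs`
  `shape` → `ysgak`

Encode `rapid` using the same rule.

xlvtj

It's a Vigenère-style cipher with numeric key [6,11]: position i shifts by key[i mod 2].
For rapid: r+6=x, a+11=l, p+6=v, i+11=t, d+6=j.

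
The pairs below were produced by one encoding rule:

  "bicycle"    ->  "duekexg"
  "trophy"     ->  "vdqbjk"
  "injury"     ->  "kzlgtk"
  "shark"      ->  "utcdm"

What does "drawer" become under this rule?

fdcigd

Shifts by position in bicycle: pos 0: b→d (+2), pos 1: i→u (+12), pos 2: c→e (+2), pos 3: y→k (+12) — repeating every 2. A repeating key of period 2 is used — shifts +2, +12 over and over.
For drawer: d+2=f, r+12=d, a+2=c, w+12=i, e+2=g, r+12=d.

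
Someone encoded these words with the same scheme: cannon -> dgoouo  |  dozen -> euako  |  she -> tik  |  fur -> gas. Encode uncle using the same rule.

aodmk

The shift depends on letter class: consonant c→d is +1, but vowel a→g is +6. Vowels shift forward by 6 and consonants shift forward by 1.
For uncle: u(vowel)+6=a, n(cons)+1=o, c(cons)+1=d, l(cons)+1=m, e(vowel)+6=k.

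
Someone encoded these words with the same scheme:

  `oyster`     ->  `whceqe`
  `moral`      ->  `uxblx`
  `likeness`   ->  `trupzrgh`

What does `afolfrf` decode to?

sweater

In oyster: o→w is +8, y→h is +9, s→c is +10, t→e is +11 — the shift increases by 1 each position. The shift increases by 1 at each position, starting from +8: 8, 9, 10, ….
Decoding afolfrf: a−8=s, f−9=w, o−10=e, l−11=a, f−12=t, r−13=e, f−14=r.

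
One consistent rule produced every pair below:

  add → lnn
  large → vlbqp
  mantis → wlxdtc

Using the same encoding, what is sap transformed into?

The shift depends on letter class: consonant d→n is +10, but vowel a→l is +11. Vowels shift forward by 11 and consonants shift forward by 10.
Applying it to sap: s(cons)+10=c, a(vowel)+11=l, p(cons)+10=z.

clz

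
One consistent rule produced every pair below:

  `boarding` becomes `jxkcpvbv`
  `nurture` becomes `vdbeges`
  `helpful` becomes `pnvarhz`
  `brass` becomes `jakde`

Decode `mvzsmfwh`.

In boarding: b→j is +8, o→x is +9, a→k is +10, r→c is +11 — the shift increases by 1 each position. Letter i (0-indexed) is shifted by i+8, so successive shifts are 8, 9, 10, ….
Undoing it on mvzsmfwh: m−8=e, v−9=m, z−10=p, s−11=h, m−12=a, f−13=s, w−14=i, h−15=s.

emphasis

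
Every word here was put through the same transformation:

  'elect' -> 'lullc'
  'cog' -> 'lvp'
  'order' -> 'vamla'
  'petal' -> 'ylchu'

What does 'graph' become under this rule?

Two shifts are in play — +7 for a/e/i/o/u, +9 for every other letter.
On graph: g(cons)+9=p, r(cons)+9=a, a(vowel)+7=h, p(cons)+9=y, h(cons)+9=q.

pahyq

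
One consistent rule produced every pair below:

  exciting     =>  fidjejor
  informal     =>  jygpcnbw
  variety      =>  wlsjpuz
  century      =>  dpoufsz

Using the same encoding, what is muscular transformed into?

Shifts by position in exciting: pos 0: e→f (+1), pos 1: x→i (+11), pos 2: c→d (+1), pos 3: i→j (+1), pos 4: t→e (+11), pos 5: i→j (+1) — repeating every 3. A repeating key of period 3 is used — shifts +1, +11, +1 over and over.
Applying it to muscular: m+1=n, u+11=f, s+1=t, c+1=d, u+11=f, l+1=m, a+1=b, r+11=c.

nftdfmbc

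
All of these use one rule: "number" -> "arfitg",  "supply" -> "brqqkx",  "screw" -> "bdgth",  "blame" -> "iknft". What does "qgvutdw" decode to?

project

n(13)→a(0) and u(20)→r(17) fit y≡21x+13 (mod 26); the inverse of 21 mod 26 is 5. Treating letters as 0–25, the rule is x ↦ 21x + 13 (mod 26).
Reversing it on qgvutdw: q(16)→5·(16−13)≡15=p; g(6)→5·(6−13)≡17=r; v(21)→5·(21−13)≡14=o; u(20)→5·(20−13)≡9=j; t(19)→5·(19−13)≡4=e; d(3)→5·(3−13)≡2=c; w(22)→5·(22−13)≡19=t (all mod 26).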